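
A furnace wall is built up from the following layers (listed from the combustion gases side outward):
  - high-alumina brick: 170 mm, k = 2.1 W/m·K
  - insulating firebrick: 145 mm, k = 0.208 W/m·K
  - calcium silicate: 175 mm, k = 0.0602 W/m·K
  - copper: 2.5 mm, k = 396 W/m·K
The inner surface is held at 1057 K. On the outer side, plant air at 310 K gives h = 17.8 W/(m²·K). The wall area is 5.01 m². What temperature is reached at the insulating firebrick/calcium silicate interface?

T ≈ 902 K

Series thermal resistances:
R_high-alumina brick = L/(kA) = 0.17/(2.1×5.01) = 0.01616 K/W
R_insulating firebrick = L/(kA) = 0.145/(0.208×5.01) = 0.1391 K/W
R_calcium silicate = L/(kA) = 0.175/(0.0602×5.01) = 0.5802 K/W
R_copper = L/(kA) = 0.0025/(396×5.01) = 1.26×10^-6 K/W
R_outer film = 1/(h_o·A) = 1/(17.8×5.01) = 0.01121 K/W
R_total = 0.7468 K/W;  Q = ΔT/R_total = 747/0.7468 = 1000 W
T_interface = T_inner − Q·ΣR(inner→interface) = 1057 − 1000×0.1553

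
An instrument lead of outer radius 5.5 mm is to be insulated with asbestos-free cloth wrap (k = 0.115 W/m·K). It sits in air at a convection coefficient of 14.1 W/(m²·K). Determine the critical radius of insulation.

r_cr ≈ 8.16 mm

For a cylinder r_cr = k/h = 0.115/14.1
r_cr = 8.16 mm; since the bare radius (5.5 mm) is below r_cr, adding a thin layer of insulation will *increase* heat loss.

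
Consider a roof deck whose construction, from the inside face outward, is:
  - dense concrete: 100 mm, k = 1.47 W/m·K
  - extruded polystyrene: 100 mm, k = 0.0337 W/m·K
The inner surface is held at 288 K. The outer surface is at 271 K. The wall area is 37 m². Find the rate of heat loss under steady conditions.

Series thermal resistances:
R_dense concrete = L/(kA) = 0.1/(1.47×37) = 0.001839 K/W
R_extruded polystyrene = L/(kA) = 0.1/(0.0337×37) = 0.0802 K/W
R_total = 0.08204 K/W
Q = ΔT / R_total = 17 / 0.08204

Q ≈ 207 W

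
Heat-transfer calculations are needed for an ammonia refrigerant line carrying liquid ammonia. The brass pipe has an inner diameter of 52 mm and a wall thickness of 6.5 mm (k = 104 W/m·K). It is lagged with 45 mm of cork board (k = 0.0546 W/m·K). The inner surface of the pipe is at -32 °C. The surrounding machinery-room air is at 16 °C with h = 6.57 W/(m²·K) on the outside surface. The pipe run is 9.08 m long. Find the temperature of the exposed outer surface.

T ≈ 10.7 °C

Per-layer cylindrical resistances, series-summed:
R_brass pipe wall = ln(32.5/26)/(2π×104×9.08) = 3.761×10^-5 K/W
R_cork board = ln(77.5/32.5)/(2π×0.0546×9.08) = 0.279 K/W
R_outer film = 1/(h_o·2πr_oL) = 1/(6.57×2π×0.0775×9.08) = 0.03442 K/W
R_total = 0.3134 K/W
Q = ΔT/R_total = 48/0.3134
Q = 153 W
T_interface = T_inner + Q·ΣR(inner→interface) = -32 + 153×0.279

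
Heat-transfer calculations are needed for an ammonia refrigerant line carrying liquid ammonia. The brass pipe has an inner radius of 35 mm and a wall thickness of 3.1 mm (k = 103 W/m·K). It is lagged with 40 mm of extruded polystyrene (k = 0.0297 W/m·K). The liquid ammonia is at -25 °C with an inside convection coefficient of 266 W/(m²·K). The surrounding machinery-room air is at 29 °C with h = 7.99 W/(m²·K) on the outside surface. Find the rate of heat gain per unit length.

q′ ≈ 13.1 W/m

For a radial system each layer contributes R = ln(r_out/r_in)/(2πkL); films add R = 1/(hA).
R_inner film = 1/(h_i·2πr₁L) = 1/(266×2π×0.035×1) = 0.0171 K/W
R_brass pipe wall = ln(38.1/35)/(2π×103×1) = 1.311×10^-4 K/W
R_extruded polystyrene = ln(78.1/38.1)/(2π×0.0297×1) = 3.846 K/W
R_outer film = 1/(h_o·2πr_oL) = 1/(7.99×2π×0.0781×1) = 0.255 K/W
R_total = 4.119 K/W
Q = ΔT/R_total = 54/4.119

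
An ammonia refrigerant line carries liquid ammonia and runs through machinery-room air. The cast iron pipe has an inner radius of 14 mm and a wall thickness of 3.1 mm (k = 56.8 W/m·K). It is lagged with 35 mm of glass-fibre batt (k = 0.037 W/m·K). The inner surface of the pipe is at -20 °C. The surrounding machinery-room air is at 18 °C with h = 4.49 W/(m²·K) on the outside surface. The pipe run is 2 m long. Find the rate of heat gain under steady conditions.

Q ≈ 13.9 W

For a radial system each layer contributes R = ln(r_out/r_in)/(2πkL); films add R = 1/(hA).
R_cast iron pipe wall = ln(17.1/14)/(2π×56.8×2) = 2.802×10^-4 K/W
R_glass-fibre batt = ln(52.1/17.1)/(2π×0.037×2) = 2.396 K/W
R_outer film = 1/(h_o·2πr_oL) = 1/(4.49×2π×0.0521×2) = 0.3402 K/W
R_total = 2.737 K/W
Q = ΔT/R_total = 38/2.737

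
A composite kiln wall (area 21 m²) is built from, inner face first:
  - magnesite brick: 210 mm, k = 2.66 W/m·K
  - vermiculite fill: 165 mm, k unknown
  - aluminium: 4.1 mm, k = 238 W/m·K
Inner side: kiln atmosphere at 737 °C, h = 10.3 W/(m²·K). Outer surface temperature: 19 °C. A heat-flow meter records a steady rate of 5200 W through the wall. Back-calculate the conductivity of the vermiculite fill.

k ≈ 0.0606 W/(m·K)

Model the wall as resistances in series:
R_inner film = 1/(h_i·A) = 1/(10.3×21) = 0.004623 K/W
R_magnesite brick = L/(kA) = 0.21/(2.66×21) = 0.003759 K/W
R_aluminium = L/(kA) = 0.0041/(238×21) = 8.203×10^-7 K/W
Sum of known resistances R_other = 0.008383 K/W
Total R = ΔT/Q = 718/5200 = 0.1381 K/W
R_vermiculite fill = R_total − R_other = 0.1297 K/W
k = L/(R·A) = 0.165/(0.1297×21)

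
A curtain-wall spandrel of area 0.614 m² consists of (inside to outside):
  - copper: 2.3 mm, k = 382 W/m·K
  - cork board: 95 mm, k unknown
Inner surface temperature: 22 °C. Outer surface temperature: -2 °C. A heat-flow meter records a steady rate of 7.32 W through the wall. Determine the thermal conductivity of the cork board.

Thermal resistances in series:
R_copper = L/(kA) = 0.0023/(382×0.614) = 9.806×10^-6 K/W
Sum of known resistances R_other = 9.806×10^-6 K/W
Total R = ΔT/Q = 24/7.32 = 3.279 K/W
R_cork board = R_total − R_other = 3.279 K/W
k = L/(R·A) = 0.095/(3.279×0.614)

k ≈ 0.0472 W/(m·K)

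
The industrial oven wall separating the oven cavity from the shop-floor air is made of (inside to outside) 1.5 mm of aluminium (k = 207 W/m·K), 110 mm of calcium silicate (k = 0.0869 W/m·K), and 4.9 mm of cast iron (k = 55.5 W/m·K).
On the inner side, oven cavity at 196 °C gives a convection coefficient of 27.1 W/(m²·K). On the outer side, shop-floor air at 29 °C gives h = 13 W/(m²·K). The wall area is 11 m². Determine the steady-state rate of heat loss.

Thermal resistances in series:
R_inner film = 1/(h_i·A) = 1/(27.1×11) = 0.003355 K/W
R_aluminium = L/(kA) = 0.0015/(207×11) = 6.588×10^-7 K/W
R_calcium silicate = L/(kA) = 0.11/(0.0869×11) = 0.1151 K/W
R_cast iron = L/(kA) = 0.0049/(55.5×11) = 8.026×10^-6 K/W
R_outer film = 1/(h_o·A) = 1/(13×11) = 0.006993 K/W
R_total = 0.1254 K/W
Q = ΔT / R_total = 167 / 0.1254

Q ≈ 1330 W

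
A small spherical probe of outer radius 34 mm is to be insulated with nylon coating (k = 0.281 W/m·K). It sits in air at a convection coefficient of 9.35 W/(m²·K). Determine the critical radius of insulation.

For a sphere r_cr = 2k/h = 2×0.281/9.35
r_cr = 60.1 mm; since the bare radius (34 mm) is below r_cr, adding a thin layer of insulation will *increase* heat loss.

r_cr ≈ 60.1 mm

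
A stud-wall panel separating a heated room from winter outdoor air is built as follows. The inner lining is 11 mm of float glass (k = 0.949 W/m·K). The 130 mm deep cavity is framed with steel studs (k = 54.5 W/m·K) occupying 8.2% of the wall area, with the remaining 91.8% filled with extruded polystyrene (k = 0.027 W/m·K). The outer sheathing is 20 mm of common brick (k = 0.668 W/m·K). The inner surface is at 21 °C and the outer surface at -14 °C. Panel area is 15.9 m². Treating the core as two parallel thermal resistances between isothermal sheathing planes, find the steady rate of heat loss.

Sheathing layers in series; stud and cavity paths in parallel between them.
R_inner = 0.011/(0.949×15.9) = 7.29×10^-4 K/W
R_stud  = 0.13/(54.5×0.082×15.9) = 0.00183 K/W
R_cav   = 0.13/(0.027×0.918×15.9) = 0.3299 K/W
1/R_core = 1/R_stud + 1/R_cav → R_core = 0.001819 K/W
R_outer = 0.02/(0.668×15.9) = 0.001883 K/W
R_total = 0.004431 K/W
Q = ΔT/R_total = 35/0.004431

Q ≈ 7900 W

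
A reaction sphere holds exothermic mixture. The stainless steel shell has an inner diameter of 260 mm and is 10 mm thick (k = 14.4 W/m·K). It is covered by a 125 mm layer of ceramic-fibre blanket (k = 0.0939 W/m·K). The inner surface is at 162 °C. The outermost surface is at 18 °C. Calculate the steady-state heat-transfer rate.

Radial (spherical) resistances in series:
R_stainless steel shell = (1/0.13 − 1/0.14)/(4π×14.4) = 0.003036 K/W
R_ceramic-fibre blanket = (1/0.14 − 1/0.265)/(4π×0.0939) = 2.855 K/W
R_total = 2.858 K/W
Q = ΔT/R_total = 144/2.858

Q ≈ 50.4 W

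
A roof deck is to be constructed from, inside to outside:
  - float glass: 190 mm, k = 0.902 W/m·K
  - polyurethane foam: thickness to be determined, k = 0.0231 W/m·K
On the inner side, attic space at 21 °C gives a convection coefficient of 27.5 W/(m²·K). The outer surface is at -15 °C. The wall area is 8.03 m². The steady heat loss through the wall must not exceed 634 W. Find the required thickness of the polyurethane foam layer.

L ≈ 4.83 mm

Treating each layer as a thermal resistance in series:
R_inner film = 1/(h_i·A) = 1/(27.5×8.03) = 0.004528 K/W
R_float glass = L/(kA) = 0.19/(0.902×8.03) = 0.02623 K/W
Sum of the known resistances R_other = 0.03076 K/W
Required total resistance R_tot = ΔT/Q_allow = 36/634 = 0.05678 K/W
R_polyurethane foam = R_tot − R_other = 0.02602 K/W
L = R·k·A = 0.02602×0.0231×8.03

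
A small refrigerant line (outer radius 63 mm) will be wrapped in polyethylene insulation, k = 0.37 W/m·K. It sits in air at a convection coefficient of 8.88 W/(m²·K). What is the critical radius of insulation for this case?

For a cylinder r_cr = k/h = 0.37/8.88
r_cr = 41.7 mm; since the bare radius (63 mm) is above r_cr, any added insulation will reduce heat loss.

r_cr ≈ 41.7 mm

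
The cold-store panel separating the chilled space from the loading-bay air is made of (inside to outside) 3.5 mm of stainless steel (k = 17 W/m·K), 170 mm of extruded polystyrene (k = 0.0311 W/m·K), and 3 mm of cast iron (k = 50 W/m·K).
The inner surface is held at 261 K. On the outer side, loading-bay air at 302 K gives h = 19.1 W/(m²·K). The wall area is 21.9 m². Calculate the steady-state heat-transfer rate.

Q ≈ 163 W

Treating each layer as a thermal resistance in series:
R_stainless steel = L/(kA) = 0.0035/(17×21.9) = 9.401×10^-6 K/W
R_extruded polystyrene = L/(kA) = 0.17/(0.0311×21.9) = 0.2496 K/W
R_cast iron = L/(kA) = 0.003/(50×21.9) = 2.74×10^-6 K/W
R_outer film = 1/(h_o·A) = 1/(19.1×21.9) = 0.002391 K/W
R_total = 0.252 K/W
Q = ΔT / R_total = 41 / 0.252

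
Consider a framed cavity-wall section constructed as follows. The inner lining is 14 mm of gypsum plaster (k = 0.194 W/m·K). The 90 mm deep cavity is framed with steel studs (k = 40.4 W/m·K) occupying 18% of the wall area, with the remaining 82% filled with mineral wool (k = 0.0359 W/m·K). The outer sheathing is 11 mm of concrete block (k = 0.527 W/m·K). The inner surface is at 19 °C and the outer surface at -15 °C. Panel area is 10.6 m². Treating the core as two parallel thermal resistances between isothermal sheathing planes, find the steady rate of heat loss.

Sheathing layers in series; stud and cavity paths in parallel between them.
R_inner = 0.014/(0.194×10.6) = 0.006808 K/W
R_stud  = 0.09/(40.4×0.18×10.6) = 0.001168 K/W
R_cav   = 0.09/(0.0359×0.82×10.6) = 0.2884 K/W
1/R_core = 1/R_stud + 1/R_cav → R_core = 0.001163 K/W
R_outer = 0.011/(0.527×10.6) = 0.001969 K/W
R_total = 0.00994 K/W
Q = ΔT/R_total = 34/0.00994

Q ≈ 3420 W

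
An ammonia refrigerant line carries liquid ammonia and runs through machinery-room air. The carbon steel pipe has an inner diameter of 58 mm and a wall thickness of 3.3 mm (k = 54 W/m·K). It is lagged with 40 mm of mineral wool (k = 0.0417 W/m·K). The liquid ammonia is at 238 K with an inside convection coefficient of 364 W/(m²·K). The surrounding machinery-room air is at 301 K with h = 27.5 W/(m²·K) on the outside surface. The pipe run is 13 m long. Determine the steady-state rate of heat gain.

Treating each annulus and film as a series resistance:
R_inner film = 1/(h_i·2πr₁L) = 1/(364×2π×0.029×13) = 0.00116 K/W
R_carbon steel pipe wall = ln(32.3/29)/(2π×54×13) = 2.443×10^-5 K/W
R_mineral wool = ln(72.3/32.3)/(2π×0.0417×13) = 0.2366 K/W
R_outer film = 1/(h_o·2πr_oL) = 1/(27.5×2π×0.0723×13) = 0.006158 K/W
R_total = 0.2439 K/W
Q = ΔT/R_total = 63/0.2439

Q ≈ 258 W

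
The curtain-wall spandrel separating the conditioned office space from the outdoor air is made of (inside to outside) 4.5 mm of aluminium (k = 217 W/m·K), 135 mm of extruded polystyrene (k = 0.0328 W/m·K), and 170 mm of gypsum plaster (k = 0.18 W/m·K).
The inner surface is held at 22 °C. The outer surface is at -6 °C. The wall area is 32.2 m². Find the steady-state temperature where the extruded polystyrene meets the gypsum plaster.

Thermal resistances in series:
R_aluminium = L/(kA) = 0.0045/(217×32.2) = 6.44×10^-7 K/W
R_extruded polystyrene = L/(kA) = 0.135/(0.0328×32.2) = 0.1278 K/W
R_gypsum plaster = L/(kA) = 0.17/(0.18×32.2) = 0.02933 K/W
R_total = 0.1572 K/W;  Q = ΔT/R_total = 28/0.1572 = 178.2 W
T_interface = T_inner − Q·ΣR(inner→interface) = 22 − 178×0.1278

T ≈ -0.774 °C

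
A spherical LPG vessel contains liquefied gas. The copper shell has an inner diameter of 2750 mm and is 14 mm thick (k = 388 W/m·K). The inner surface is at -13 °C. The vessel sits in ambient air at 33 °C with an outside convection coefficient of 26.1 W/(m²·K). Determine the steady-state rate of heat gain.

Q ≈ 29100 W

Radial (spherical) resistances in series:
R_copper shell = (1/1.375 − 1/1.389)/(4π×388) = 1.503×10^-6 K/W
R_outer film = 1/(h·4πr_o²) = 1/(26.1×4π×1.389²) = 0.00158 K/W
R_total = 0.001582 K/W
Q = ΔT/R_total = 46/0.001582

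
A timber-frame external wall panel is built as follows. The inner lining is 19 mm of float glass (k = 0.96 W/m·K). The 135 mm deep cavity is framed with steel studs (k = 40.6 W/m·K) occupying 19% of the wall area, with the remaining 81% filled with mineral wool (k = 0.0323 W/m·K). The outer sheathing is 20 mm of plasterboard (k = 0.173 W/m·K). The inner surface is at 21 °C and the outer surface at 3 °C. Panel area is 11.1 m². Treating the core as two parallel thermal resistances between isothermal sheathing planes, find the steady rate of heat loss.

Sheathing layers in series; stud and cavity paths in parallel between them.
R_inner = 0.019/(0.96×11.1) = 0.001783 K/W
R_stud  = 0.135/(40.6×0.19×11.1) = 0.001577 K/W
R_cav   = 0.135/(0.0323×0.81×11.1) = 0.4649 K/W
1/R_core = 1/R_stud + 1/R_cav → R_core = 0.001571 K/W
R_outer = 0.02/(0.173×11.1) = 0.01042 K/W
R_total = 0.01377 K/W
Q = ΔT/R_total = 18/0.01377

Q ≈ 1310 W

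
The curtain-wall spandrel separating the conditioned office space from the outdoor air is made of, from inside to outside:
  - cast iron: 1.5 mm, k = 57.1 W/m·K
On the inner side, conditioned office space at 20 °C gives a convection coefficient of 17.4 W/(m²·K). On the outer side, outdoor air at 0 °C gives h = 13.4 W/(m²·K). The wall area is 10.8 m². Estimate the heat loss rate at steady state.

Treating each layer as a thermal resistance in series:
R_inner film = 1/(h_i·A) = 1/(17.4×10.8) = 0.005321 K/W
R_cast iron = L/(kA) = 0.0015/(57.1×10.8) = 2.432×10^-6 K/W
R_outer film = 1/(h_o·A) = 1/(13.4×10.8) = 0.00691 K/W
R_total = 0.01223 K/W
Q = ΔT / R_total = 20 / 0.01223

Q ≈ 1630 W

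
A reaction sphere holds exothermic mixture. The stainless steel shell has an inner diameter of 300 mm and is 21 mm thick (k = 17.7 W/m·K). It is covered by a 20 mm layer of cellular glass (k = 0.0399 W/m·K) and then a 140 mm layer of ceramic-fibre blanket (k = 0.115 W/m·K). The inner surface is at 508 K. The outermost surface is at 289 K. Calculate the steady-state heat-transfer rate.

Each spherical layer contributes R = (1/r_i − 1/r_o)/(4πk):
R_stainless steel shell = (1/0.15 − 1/0.171)/(4π×17.7) = 0.003681 K/W
R_cellular glass = (1/0.171 − 1/0.191)/(4π×0.0399) = 1.221 K/W
R_ceramic-fibre blanket = (1/0.191 − 1/0.331)/(4π×0.115) = 1.532 K/W
R_total = 2.757 K/W
Q = ΔT/R_total = 219/2.757

Q ≈ 79.4 W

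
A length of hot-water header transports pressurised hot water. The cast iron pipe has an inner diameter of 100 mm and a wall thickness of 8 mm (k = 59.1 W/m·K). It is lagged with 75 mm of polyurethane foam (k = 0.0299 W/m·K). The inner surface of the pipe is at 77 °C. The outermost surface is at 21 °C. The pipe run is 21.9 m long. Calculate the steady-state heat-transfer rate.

Q ≈ 278 W

Per-layer cylindrical resistances, series-summed:
R_cast iron pipe wall = ln(58/50)/(2π×59.1×21.9) = 1.825×10^-5 K/W
R_polyurethane foam = ln(133/58)/(2π×0.0299×21.9) = 0.2017 K/W
R_total = 0.2017 K/W
Q = ΔT/R_total = 56/0.2017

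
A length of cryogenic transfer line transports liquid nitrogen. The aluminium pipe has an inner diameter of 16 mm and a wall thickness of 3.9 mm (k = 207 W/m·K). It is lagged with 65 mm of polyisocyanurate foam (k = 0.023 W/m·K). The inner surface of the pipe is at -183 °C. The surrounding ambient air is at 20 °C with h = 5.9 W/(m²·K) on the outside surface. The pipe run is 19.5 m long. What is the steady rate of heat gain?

Cylindrical conduction, so R = ln(r₂/r₁)/(2πkL) per layer, in series:
R_aluminium pipe wall = ln(11.9/8)/(2π×207×19.5) = 1.566×10^-5 K/W
R_polyisocyanurate foam = ln(76.9/11.9)/(2π×0.023×19.5) = 0.6622 K/W
R_outer film = 1/(h_o·2πr_oL) = 1/(5.9×2π×0.0769×19.5) = 0.01799 K/W
R_total = 0.6802 K/W
Q = ΔT/R_total = 203/0.6802

Q ≈ 298 W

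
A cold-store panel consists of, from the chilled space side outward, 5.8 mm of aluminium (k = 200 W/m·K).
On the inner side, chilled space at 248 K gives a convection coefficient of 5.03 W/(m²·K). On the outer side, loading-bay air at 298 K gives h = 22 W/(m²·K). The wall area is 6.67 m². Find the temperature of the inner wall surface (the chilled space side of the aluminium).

Using the resistance-network approach (series):
R_inner film = 1/(h_i·A) = 1/(5.03×6.67) = 0.02981 K/W
R_aluminium = L/(kA) = 0.0058/(200×6.67) = 4.348×10^-6 K/W
R_outer film = 1/(h_o·A) = 1/(22×6.67) = 0.006815 K/W
R_total = 0.03663 K/W;  Q = ΔT/R_total = 50/0.03663 = 1365 W
T_interface = T_inner + Q·ΣR(inner→interface) = 248 + 1370×0.02981

T ≈ 289 K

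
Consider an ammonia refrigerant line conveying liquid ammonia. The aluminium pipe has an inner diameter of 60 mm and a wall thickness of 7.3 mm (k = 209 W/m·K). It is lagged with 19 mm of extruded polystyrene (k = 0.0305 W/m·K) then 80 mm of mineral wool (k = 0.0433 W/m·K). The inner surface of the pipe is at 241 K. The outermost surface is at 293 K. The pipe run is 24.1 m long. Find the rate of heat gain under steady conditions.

Q ≈ 232 W

Radial resistances (cylindrical: R_cond = ln(r_o/r_i)/(2πkL), R_conv = 1/(h·2πrL)):
R_aluminium pipe wall = ln(37.3/30)/(2π×209×24.1) = 6.882×10^-6 K/W
R_extruded polystyrene = ln(56.3/37.3)/(2π×0.0305×24.1) = 0.08914 K/W
R_mineral wool = ln(136.3/56.3)/(2π×0.0433×24.1) = 0.1348 K/W
R_total = 0.224 K/W
Q = ΔT/R_total = 52/0.224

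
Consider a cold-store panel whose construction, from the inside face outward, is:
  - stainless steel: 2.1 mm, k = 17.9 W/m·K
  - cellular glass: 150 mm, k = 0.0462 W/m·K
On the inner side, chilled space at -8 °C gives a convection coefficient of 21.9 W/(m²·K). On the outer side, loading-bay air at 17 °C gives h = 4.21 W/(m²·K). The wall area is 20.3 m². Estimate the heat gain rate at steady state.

Using the resistance-network approach (series):
R_inner film = 1/(h_i·A) = 1/(21.9×20.3) = 0.002249 K/W
R_stainless steel = L/(kA) = 0.0021/(17.9×20.3) = 5.779×10^-6 K/W
R_cellular glass = L/(kA) = 0.15/(0.0462×20.3) = 0.1599 K/W
R_outer film = 1/(h_o·A) = 1/(4.21×20.3) = 0.0117 K/W
R_total = 0.1739 K/W
Q = ΔT / R_total = 25 / 0.1739

Q ≈ 144 W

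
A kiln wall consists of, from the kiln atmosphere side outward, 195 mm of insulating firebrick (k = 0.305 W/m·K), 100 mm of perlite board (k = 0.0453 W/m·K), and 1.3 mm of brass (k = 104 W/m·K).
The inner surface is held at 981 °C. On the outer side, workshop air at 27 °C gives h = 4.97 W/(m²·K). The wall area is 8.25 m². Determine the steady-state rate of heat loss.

Series thermal resistances:
R_insulating firebrick = L/(kA) = 0.195/(0.305×8.25) = 0.0775 K/W
R_perlite board = L/(kA) = 0.1/(0.0453×8.25) = 0.2676 K/W
R_brass = L/(kA) = 0.0013/(104×8.25) = 1.515×10^-6 K/W
R_outer film = 1/(h_o·A) = 1/(4.97×8.25) = 0.02439 K/W
R_total = 0.3695 K/W
Q = ΔT / R_total = 954 / 0.3695

Q ≈ 2580 W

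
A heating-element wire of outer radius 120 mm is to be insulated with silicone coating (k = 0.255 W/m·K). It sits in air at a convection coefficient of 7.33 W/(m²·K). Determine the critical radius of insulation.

r_cr ≈ 34.8 mm

For a cylinder r_cr = k/h = 0.255/7.33
r_cr = 34.8 mm; since the bare radius (120 mm) is above r_cr, any added insulation will reduce heat loss.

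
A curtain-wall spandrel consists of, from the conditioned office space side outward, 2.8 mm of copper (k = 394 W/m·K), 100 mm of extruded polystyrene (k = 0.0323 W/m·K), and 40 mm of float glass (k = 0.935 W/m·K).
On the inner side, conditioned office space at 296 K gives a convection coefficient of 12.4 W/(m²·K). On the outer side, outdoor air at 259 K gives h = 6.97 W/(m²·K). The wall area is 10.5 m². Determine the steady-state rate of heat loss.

Q ≈ 116 W

Series thermal resistances:
R_inner film = 1/(h_i·A) = 1/(12.4×10.5) = 0.00768 K/W
R_copper = L/(kA) = 0.0028/(394×10.5) = 6.768×10^-7 K/W
R_extruded polystyrene = L/(kA) = 0.1/(0.0323×10.5) = 0.2949 K/W
R_float glass = L/(kA) = 0.04/(0.935×10.5) = 0.004074 K/W
R_outer film = 1/(h_o·A) = 1/(6.97×10.5) = 0.01366 K/W
R_total = 0.3203 K/W
Q = ΔT / R_total = 37 / 0.3203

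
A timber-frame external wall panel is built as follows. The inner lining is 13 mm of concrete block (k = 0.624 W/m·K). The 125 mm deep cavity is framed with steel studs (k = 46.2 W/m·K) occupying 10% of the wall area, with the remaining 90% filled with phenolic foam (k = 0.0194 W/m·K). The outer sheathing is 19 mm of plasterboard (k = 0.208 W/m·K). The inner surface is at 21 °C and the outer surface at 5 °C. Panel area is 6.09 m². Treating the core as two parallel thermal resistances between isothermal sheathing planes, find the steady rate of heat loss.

Sheathing layers in series; stud and cavity paths in parallel between them.
R_inner = 0.013/(0.624×6.09) = 0.003421 K/W
R_stud  = 0.125/(46.2×0.1×6.09) = 0.004443 K/W
R_cav   = 0.125/(0.0194×0.9×6.09) = 1.176 K/W
1/R_core = 1/R_stud + 1/R_cav → R_core = 0.004426 K/W
R_outer = 0.019/(0.208×6.09) = 0.015 K/W
R_total = 0.02285 K/W
Q = ΔT/R_total = 16/0.02285

Q ≈ 700 W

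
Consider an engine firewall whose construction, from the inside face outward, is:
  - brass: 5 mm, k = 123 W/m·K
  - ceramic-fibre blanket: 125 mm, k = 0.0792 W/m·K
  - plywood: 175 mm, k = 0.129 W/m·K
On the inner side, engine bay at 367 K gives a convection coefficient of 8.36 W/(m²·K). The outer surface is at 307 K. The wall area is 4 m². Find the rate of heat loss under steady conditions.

Model the wall as resistances in series:
R_inner film = 1/(h_i·A) = 1/(8.36×4) = 0.0299 K/W
R_brass = L/(kA) = 0.005/(123×4) = 1.016×10^-5 K/W
R_ceramic-fibre blanket = L/(kA) = 0.125/(0.0792×4) = 0.3946 K/W
R_plywood = L/(kA) = 0.175/(0.129×4) = 0.3391 K/W
R_total = 0.7636 K/W
Q = ΔT / R_total = 60 / 0.7636

Q ≈ 78.6 W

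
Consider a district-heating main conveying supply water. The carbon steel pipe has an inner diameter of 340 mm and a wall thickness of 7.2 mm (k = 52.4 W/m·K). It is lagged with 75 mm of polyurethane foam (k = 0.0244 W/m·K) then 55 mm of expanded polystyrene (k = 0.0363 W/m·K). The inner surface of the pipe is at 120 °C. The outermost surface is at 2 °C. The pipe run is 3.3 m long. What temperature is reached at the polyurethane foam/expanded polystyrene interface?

T ≈ 34.2 °C

Treating each annulus and film as a series resistance:
R_carbon steel pipe wall = ln(177.2/170)/(2π×52.4×3.3) = 3.818×10^-5 K/W
R_polyurethane foam = ln(252.2/177.2)/(2π×0.0244×3.3) = 0.6976 K/W
R_expanded polystyrene = ln(307.2/252.2)/(2π×0.0363×3.3) = 0.2621 K/W
R_total = 0.9598 K/W
Q = ΔT/R_total = 118/0.9598
Q = 123 W
T_interface = T_inner − Q·ΣR(inner→interface) = 120 − 123×0.6977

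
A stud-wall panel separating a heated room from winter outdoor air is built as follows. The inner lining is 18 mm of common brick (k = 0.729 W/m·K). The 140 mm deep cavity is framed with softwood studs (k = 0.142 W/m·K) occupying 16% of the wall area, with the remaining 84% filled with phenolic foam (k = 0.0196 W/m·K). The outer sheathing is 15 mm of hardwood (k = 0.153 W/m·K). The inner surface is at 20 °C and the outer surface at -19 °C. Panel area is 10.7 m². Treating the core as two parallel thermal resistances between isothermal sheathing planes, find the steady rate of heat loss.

Sheathing layers in series; stud and cavity paths in parallel between them.
R_inner = 0.018/(0.729×10.7) = 0.002308 K/W
R_stud  = 0.14/(0.142×0.16×10.7) = 0.5759 K/W
R_cav   = 0.14/(0.0196×0.84×10.7) = 0.7947 K/W
1/R_core = 1/R_stud + 1/R_cav → R_core = 0.3339 K/W
R_outer = 0.015/(0.153×10.7) = 0.009163 K/W
R_total = 0.3454 K/W
Q = ΔT/R_total = 39/0.3454

Q ≈ 113 W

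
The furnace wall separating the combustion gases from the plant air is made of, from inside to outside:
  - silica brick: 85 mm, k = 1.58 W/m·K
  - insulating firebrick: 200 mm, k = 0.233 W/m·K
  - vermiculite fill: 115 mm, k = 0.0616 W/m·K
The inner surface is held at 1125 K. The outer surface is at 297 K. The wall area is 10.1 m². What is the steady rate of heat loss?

Q ≈ 3010 W

Series thermal resistances:
R_silica brick = L/(kA) = 0.085/(1.58×10.1) = 0.005326 K/W
R_insulating firebrick = L/(kA) = 0.2/(0.233×10.1) = 0.08499 K/W
R_vermiculite fill = L/(kA) = 0.115/(0.0616×10.1) = 0.1848 K/W
R_total = 0.2752 K/W
Q = ΔT / R_total = 828 / 0.2752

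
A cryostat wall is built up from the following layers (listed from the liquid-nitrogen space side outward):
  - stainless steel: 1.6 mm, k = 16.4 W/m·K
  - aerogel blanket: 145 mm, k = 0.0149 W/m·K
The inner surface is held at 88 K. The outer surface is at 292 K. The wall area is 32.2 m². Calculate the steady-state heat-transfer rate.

Series thermal resistances:
R_stainless steel = L/(kA) = 0.0016/(16.4×32.2) = 3.03×10^-6 K/W
R_aerogel blanket = L/(kA) = 0.145/(0.0149×32.2) = 0.3022 K/W
R_total = 0.3022 K/W
Q = ΔT / R_total = 204 / 0.3022

Q ≈ 675 W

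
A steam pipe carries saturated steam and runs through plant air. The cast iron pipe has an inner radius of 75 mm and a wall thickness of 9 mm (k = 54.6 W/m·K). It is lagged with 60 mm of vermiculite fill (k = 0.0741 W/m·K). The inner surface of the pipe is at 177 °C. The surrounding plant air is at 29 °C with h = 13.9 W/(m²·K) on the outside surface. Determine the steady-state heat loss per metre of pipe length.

q′ ≈ 120 W/m

Cylindrical conduction, so R = ln(r₂/r₁)/(2πkL) per layer, in series:
R_cast iron pipe wall = ln(84/75)/(2π×54.6×1) = 3.303×10^-4 K/W
R_vermiculite fill = ln(144/84)/(2π×0.0741×1) = 1.158 K/W
R_outer film = 1/(h_o·2πr_oL) = 1/(13.9×2π×0.144×1) = 0.07951 K/W
R_total = 1.238 K/W
Q = ΔT/R_total = 148/1.238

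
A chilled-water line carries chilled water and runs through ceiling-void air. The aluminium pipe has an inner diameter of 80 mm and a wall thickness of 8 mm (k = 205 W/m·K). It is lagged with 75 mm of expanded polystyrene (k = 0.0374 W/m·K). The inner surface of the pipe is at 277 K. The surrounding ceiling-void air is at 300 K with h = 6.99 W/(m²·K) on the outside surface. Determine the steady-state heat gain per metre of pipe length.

Treating each annulus and film as a series resistance:
R_aluminium pipe wall = ln(48/40)/(2π×205×1) = 1.415×10^-4 K/W
R_expanded polystyrene = ln(123/48)/(2π×0.0374×1) = 4.004 K/W
R_outer film = 1/(h_o·2πr_oL) = 1/(6.99×2π×0.123×1) = 0.1851 K/W
R_total = 4.19 K/W
Q = ΔT/R_total = 23/4.19

q′ ≈ 5.49 W/m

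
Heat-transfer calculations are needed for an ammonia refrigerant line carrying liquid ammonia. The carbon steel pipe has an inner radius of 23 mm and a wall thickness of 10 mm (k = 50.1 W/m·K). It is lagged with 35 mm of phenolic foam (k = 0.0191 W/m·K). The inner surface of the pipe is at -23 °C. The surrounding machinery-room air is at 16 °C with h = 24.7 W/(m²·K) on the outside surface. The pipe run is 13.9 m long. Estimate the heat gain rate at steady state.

Q ≈ 88.6 W

Radial resistances (cylindrical: R_cond = ln(r_o/r_i)/(2πkL), R_conv = 1/(h·2πrL)):
R_carbon steel pipe wall = ln(33/23)/(2π×50.1×13.9) = 8.251×10^-5 K/W
R_phenolic foam = ln(68/33)/(2π×0.0191×13.9) = 0.4334 K/W
R_outer film = 1/(h_o·2πr_oL) = 1/(24.7×2π×0.068×13.9) = 0.006817 K/W
R_total = 0.4403 K/W
Q = ΔT/R_total = 39/0.4403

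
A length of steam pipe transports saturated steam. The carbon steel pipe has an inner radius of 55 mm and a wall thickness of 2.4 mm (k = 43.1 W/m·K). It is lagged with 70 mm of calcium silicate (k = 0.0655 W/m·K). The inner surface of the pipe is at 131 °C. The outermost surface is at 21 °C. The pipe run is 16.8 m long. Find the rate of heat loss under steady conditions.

Q ≈ 954 W

Cylindrical conduction, so R = ln(r₂/r₁)/(2πkL) per layer, in series:
R_carbon steel pipe wall = ln(57.4/55)/(2π×43.1×16.8) = 9.388×10^-6 K/W
R_calcium silicate = ln(127.4/57.4)/(2π×0.0655×16.8) = 0.1153 K/W
R_total = 0.1153 K/W
Q = ΔT/R_total = 110/0.1153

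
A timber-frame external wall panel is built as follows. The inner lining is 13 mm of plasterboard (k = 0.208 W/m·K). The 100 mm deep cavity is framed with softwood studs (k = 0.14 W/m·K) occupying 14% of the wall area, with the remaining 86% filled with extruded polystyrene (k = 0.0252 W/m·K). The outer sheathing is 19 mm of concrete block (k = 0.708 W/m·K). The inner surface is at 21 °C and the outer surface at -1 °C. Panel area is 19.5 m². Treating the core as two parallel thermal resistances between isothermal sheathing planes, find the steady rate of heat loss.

Q ≈ 171 W

Sheathing layers in series; stud and cavity paths in parallel between them.
R_inner = 0.013/(0.208×19.5) = 0.003205 K/W
R_stud  = 0.1/(0.14×0.14×19.5) = 0.2616 K/W
R_cav   = 0.1/(0.0252×0.86×19.5) = 0.2366 K/W
1/R_core = 1/R_stud + 1/R_cav → R_core = 0.1243 K/W
R_outer = 0.019/(0.708×19.5) = 0.001376 K/W
R_total = 0.1288 K/W
Q = ΔT/R_total = 22/0.1288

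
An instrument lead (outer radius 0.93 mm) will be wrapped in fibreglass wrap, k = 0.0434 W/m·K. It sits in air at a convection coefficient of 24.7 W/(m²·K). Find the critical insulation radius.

For a cylinder r_cr = k/h = 0.0434/24.7
r_cr = 1.76 mm; since the bare radius (0.93 mm) is below r_cr, adding a thin layer of insulation will *increase* heat loss.

r_cr ≈ 1.76 mm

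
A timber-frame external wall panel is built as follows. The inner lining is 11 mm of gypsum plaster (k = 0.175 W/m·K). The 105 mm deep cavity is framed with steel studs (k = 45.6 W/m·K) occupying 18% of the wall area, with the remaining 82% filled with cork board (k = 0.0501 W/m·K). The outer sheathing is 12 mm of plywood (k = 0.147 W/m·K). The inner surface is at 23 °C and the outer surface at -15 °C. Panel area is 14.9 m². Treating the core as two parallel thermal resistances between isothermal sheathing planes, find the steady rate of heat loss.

Sheathing layers in series; stud and cavity paths in parallel between them.
R_inner = 0.011/(0.175×14.9) = 0.004219 K/W
R_stud  = 0.105/(45.6×0.18×14.9) = 8.586×10^-4 K/W
R_cav   = 0.105/(0.0501×0.82×14.9) = 0.1715 K/W
1/R_core = 1/R_stud + 1/R_cav → R_core = 8.543×10^-4 K/W
R_outer = 0.012/(0.147×14.9) = 0.005479 K/W
R_total = 0.01055 K/W
Q = ΔT/R_total = 38/0.01055

Q ≈ 3600 W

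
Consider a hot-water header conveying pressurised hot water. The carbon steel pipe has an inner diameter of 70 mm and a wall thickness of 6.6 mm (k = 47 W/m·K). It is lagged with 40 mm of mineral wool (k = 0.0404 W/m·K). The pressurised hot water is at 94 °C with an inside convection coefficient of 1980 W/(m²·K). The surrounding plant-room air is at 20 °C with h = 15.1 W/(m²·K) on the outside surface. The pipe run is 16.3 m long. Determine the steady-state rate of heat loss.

Cylindrical conduction, so R = ln(r₂/r₁)/(2πkL) per layer, in series:
R_inner film = 1/(h_i·2πr₁L) = 1/(1980×2π×0.035×16.3) = 1.409×10^-4 K/W
R_carbon steel pipe wall = ln(41.6/35)/(2π×47×16.3) = 3.589×10^-5 K/W
R_mineral wool = ln(81.6/41.6)/(2π×0.0404×16.3) = 0.1628 K/W
R_outer film = 1/(h_o·2πr_oL) = 1/(15.1×2π×0.0816×16.3) = 0.007924 K/W
R_total = 0.1709 K/W
Q = ΔT/R_total = 74/0.1709

Q ≈ 433 W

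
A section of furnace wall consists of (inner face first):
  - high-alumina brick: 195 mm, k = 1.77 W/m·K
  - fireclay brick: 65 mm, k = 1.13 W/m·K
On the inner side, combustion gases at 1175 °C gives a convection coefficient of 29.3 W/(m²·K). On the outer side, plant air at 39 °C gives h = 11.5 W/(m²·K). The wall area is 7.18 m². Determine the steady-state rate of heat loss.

Q ≈ 28200 W

Treating each layer as a thermal resistance in series:
R_inner film = 1/(h_i·A) = 1/(29.3×7.18) = 0.004753 K/W
R_high-alumina brick = L/(kA) = 0.195/(1.77×7.18) = 0.01534 K/W
R_fireclay brick = L/(kA) = 0.065/(1.13×7.18) = 0.008011 K/W
R_outer film = 1/(h_o·A) = 1/(11.5×7.18) = 0.01211 K/W
R_total = 0.04022 K/W
Q = ΔT / R_total = 1136 / 0.04022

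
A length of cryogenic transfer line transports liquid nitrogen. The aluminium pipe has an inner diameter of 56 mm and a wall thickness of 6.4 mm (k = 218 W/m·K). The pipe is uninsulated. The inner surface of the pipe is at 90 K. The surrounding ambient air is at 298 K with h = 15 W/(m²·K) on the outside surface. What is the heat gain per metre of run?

For a radial system each layer contributes R = ln(r_out/r_in)/(2πkL); films add R = 1/(hA).
R_aluminium pipe wall = ln(34.4/28)/(2π×218×1) = 1.503×10^-4 K/W
R_outer film = 1/(h_o·2πr_oL) = 1/(15×2π×0.0344×1) = 0.3084 K/W
R_total = 0.3086 K/W
Q = ΔT/R_total = 208/0.3086

q′ ≈ 674 W/m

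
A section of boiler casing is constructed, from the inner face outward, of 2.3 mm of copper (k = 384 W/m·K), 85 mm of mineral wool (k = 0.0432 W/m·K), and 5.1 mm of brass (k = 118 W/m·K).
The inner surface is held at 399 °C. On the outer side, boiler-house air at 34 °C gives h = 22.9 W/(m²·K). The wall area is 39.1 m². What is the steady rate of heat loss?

Q ≈ 7100 W

Using the resistance-network approach (series):
R_copper = L/(kA) = 0.0023/(384×39.1) = 1.532×10^-7 K/W
R_mineral wool = L/(kA) = 0.085/(0.0432×39.1) = 0.05032 K/W
R_brass = L/(kA) = 0.0051/(118×39.1) = 1.105×10^-6 K/W
R_outer film = 1/(h_o·A) = 1/(22.9×39.1) = 0.001117 K/W
R_total = 0.05144 K/W
Q = ΔT / R_total = 365 / 0.05144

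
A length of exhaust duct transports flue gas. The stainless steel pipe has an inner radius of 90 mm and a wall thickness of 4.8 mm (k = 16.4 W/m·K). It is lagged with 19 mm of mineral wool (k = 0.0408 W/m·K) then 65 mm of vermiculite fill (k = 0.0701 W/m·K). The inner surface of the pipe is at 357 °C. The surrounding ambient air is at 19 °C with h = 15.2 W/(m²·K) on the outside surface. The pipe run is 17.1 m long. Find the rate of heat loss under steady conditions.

Q ≈ 3220 W

For a radial system each layer contributes R = ln(r_out/r_in)/(2πkL); films add R = 1/(hA).
R_stainless steel pipe wall = ln(94.8/90)/(2π×16.4×17.1) = 2.949×10^-5 K/W
R_mineral wool = ln(113.8/94.8)/(2π×0.0408×17.1) = 0.04167 K/W
R_vermiculite fill = ln(178.8/113.8)/(2π×0.0701×17.1) = 0.05999 K/W
R_outer film = 1/(h_o·2πr_oL) = 1/(15.2×2π×0.1788×17.1) = 0.003425 K/W
R_total = 0.1051 K/W
Q = ΔT/R_total = 338/0.1051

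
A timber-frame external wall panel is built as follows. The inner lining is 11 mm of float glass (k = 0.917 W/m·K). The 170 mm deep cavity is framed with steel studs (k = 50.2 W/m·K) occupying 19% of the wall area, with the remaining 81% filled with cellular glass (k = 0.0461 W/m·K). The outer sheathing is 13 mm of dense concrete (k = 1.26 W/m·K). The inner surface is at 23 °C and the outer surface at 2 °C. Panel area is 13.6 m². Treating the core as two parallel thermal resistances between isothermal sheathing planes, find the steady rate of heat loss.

Q ≈ 7130 W

Sheathing layers in series; stud and cavity paths in parallel between them.
R_inner = 0.011/(0.917×13.6) = 8.82×10^-4 K/W
R_stud  = 0.17/(50.2×0.19×13.6) = 0.001311 K/W
R_cav   = 0.17/(0.0461×0.81×13.6) = 0.3348 K/W
1/R_core = 1/R_stud + 1/R_cav → R_core = 0.001305 K/W
R_outer = 0.013/(1.26×13.6) = 7.586×10^-4 K/W
R_total = 0.002946 K/W
Q = ΔT/R_total = 21/0.002946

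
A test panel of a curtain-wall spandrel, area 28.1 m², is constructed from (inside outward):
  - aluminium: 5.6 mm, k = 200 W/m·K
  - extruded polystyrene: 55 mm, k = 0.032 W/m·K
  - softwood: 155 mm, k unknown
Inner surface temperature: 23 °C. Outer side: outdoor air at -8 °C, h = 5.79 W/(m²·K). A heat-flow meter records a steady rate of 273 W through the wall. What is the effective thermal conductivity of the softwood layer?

Model the wall as resistances in series:
R_aluminium = L/(kA) = 0.0056/(200×28.1) = 9.964×10^-7 K/W
R_extruded polystyrene = L/(kA) = 0.055/(0.032×28.1) = 0.06117 K/W
R_outer film = 1/(h_o·A) = 1/(5.79×28.1) = 0.006146 K/W
Sum of known resistances R_other = 0.06731 K/W
Total R = ΔT/Q = 31/273 = 0.1136 K/W
R_softwood = R_total − R_other = 0.04624 K/W
k = L/(R·A) = 0.155/(0.04624×28.1)

k ≈ 0.119 W/(m·K)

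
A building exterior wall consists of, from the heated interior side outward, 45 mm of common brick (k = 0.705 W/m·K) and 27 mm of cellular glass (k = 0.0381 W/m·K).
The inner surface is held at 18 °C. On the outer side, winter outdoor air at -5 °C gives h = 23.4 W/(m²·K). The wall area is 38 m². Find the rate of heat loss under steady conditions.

Q ≈ 1070 W

Model the wall as resistances in series:
R_common brick = L/(kA) = 0.045/(0.705×38) = 0.00168 K/W
R_cellular glass = L/(kA) = 0.027/(0.0381×38) = 0.01865 K/W
R_outer film = 1/(h_o·A) = 1/(23.4×38) = 0.001125 K/W
R_total = 0.02145 K/W
Q = ΔT / R_total = 23 / 0.02145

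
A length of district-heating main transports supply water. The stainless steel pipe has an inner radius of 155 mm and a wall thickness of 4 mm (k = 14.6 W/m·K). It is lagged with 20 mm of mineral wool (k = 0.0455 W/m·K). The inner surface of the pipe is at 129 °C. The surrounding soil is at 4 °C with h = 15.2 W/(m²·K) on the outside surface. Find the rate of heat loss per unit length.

q′ ≈ 264 W/m

For a radial system each layer contributes R = ln(r_out/r_in)/(2πkL); films add R = 1/(hA).
R_stainless steel pipe wall = ln(159/155)/(2π×14.6×1) = 2.777×10^-4 K/W
R_mineral wool = ln(179/159)/(2π×0.0455×1) = 0.4144 K/W
R_outer film = 1/(h_o·2πr_oL) = 1/(15.2×2π×0.179×1) = 0.0585 K/W
R_total = 0.4732 K/W
Q = ΔT/R_total = 125/0.4732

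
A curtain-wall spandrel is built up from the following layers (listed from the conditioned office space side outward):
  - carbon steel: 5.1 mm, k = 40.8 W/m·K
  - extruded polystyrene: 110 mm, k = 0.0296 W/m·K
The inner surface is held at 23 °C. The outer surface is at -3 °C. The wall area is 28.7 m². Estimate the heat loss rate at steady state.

Q ≈ 201 W

Thermal resistances in series:
R_carbon steel = L/(kA) = 0.0051/(40.8×28.7) = 4.355×10^-6 K/W
R_extruded polystyrene = L/(kA) = 0.11/(0.0296×28.7) = 0.1295 K/W
R_total = 0.1295 K/W
Q = ΔT / R_total = 26 / 0.1295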